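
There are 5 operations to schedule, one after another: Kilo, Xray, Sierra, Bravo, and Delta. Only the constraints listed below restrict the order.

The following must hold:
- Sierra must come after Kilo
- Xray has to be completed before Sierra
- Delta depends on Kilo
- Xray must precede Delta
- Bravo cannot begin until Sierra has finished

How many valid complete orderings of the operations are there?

6

The operations with no prerequisites are Kilo, Xray; any of them can be placed first.
Systematically extending each partial ordering one operation at a time and counting, there are 6 complete orderings.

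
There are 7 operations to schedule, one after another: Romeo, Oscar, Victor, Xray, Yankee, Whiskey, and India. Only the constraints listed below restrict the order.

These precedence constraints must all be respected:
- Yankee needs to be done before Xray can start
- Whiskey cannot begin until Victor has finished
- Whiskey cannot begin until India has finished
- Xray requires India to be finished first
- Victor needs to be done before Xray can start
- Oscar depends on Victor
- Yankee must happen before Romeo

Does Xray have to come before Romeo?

No

Xray and Romeo are not related by any chain of constraints.
So Xray can come before Romeo or after — it is not forced.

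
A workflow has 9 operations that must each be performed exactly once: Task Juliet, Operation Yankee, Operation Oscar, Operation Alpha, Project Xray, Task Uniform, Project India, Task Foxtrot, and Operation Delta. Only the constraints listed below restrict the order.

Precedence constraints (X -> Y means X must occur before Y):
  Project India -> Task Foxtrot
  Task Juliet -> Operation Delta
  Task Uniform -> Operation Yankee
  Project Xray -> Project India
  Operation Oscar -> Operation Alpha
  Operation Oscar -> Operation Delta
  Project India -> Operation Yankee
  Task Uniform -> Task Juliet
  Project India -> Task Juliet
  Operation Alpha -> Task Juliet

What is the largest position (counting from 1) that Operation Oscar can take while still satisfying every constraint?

Every operation that must follow Operation Oscar has to come after it. Tracing all chains starting from Operation Oscar, those operations are: Task Juliet, Operation Alpha, Operation Delta — 3 in total.
With 3 mandatory successors out of 9 operations total, the latest slot for Operation Oscar is 9−3 = 6, and it's reachable by doing all non-successors before Operation Oscar.

6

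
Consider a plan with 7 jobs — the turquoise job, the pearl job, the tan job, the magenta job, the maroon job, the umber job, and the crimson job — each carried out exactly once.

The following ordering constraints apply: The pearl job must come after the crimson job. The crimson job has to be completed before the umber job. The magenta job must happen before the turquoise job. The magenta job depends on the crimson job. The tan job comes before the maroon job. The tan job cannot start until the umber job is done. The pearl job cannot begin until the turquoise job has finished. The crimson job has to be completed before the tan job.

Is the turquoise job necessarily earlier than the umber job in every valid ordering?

Nothing in the constraints links the turquoise job and the umber job; they are unordered relative to each other.
So the turquoise job can come before the umber job or after — it is not forced.

No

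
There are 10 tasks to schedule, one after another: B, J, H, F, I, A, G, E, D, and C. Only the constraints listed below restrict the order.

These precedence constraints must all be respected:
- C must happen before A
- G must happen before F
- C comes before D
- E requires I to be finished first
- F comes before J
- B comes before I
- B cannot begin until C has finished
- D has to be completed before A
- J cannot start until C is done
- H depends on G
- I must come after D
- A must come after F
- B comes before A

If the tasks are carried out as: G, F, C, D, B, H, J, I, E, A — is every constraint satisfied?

Yes

Checking each listed constraint against this order: for instance, F is in position 2 and A in position 10, so that constraint holds — and the remaining constraints check out the same way.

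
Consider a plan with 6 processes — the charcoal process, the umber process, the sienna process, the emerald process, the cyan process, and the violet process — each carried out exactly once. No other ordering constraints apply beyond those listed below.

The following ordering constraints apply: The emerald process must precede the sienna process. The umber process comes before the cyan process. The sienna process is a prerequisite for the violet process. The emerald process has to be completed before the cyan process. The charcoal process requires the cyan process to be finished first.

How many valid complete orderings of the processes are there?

The processes with no prerequisites are the umber process, the emerald process; any of them can be placed first.
Enumerating by repeatedly choosing an available process (one whose prerequisites are all placed) gives 16 distinct complete orderings.

16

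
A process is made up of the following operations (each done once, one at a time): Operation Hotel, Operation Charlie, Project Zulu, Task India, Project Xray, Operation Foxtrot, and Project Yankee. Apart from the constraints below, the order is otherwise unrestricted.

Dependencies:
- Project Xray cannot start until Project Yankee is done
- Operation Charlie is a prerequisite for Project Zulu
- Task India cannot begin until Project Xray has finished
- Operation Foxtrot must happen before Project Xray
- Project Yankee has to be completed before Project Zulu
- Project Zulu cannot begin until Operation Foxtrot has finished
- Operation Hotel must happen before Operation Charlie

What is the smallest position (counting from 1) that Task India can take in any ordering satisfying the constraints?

4

Working backwards through the constraints from Task India, its full set of required predecessors is Project Xray, Operation Foxtrot, Project Yankee — 3 of them.
With 3 mandatory predecessors, the earliest Task India can sit is position 3+1 = 4, and placing just those 3 first achieves it.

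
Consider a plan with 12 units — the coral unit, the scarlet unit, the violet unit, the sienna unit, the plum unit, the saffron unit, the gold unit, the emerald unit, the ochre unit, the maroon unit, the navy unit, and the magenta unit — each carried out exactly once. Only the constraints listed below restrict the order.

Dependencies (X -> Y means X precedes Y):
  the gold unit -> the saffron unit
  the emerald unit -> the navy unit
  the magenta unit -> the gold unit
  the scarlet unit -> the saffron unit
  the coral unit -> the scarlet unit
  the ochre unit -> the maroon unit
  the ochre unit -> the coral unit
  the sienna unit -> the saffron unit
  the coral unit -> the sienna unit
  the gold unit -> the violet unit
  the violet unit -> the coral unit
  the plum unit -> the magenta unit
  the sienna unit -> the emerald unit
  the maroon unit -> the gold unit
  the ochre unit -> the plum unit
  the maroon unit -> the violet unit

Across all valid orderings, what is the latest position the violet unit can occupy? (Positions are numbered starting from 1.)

6

Following every chain forward from the violet unit, the units that must come later are the coral unit, the scarlet unit, the sienna unit, the saffron unit, the emerald unit, the navy unit — 6 of them.
With 6 mandatory successors out of 12 units total, the latest slot for the violet unit is 12−6 = 6, and it's reachable by doing all non-successors before the violet unit.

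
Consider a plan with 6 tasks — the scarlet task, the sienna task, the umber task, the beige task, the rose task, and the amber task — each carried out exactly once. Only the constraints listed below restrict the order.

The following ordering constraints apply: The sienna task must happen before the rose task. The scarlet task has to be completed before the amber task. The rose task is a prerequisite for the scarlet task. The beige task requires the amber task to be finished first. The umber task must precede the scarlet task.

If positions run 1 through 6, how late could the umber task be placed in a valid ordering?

The tasks that are forced after the umber task, directly or by a chain of constraints, are the scarlet task, the beige task, the amber task. That's 3 tasks.
So at least 3 tasks follow the umber task, putting the umber task no later than position 3. That position is achievable by scheduling everything else first.

3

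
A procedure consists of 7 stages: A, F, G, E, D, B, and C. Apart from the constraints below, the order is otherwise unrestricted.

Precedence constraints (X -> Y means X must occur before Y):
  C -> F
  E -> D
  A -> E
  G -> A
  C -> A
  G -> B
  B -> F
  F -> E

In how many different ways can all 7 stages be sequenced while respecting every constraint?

The stages with no prerequisites are G, C; any of them can be placed first.
Enumerating by repeatedly choosing an available stage (one whose prerequisites are all placed) gives 8 distinct complete orderings.

8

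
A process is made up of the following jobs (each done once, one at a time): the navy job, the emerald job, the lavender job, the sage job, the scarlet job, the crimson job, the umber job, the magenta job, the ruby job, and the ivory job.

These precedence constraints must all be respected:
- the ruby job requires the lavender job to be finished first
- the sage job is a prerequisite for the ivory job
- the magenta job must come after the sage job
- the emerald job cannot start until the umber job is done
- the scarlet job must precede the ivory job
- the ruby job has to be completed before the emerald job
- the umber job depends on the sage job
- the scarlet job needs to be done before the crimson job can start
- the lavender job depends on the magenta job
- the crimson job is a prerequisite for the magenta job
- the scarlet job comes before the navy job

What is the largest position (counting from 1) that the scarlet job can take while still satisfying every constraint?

Following every chain forward from the scarlet job, the jobs that must come later are the navy job, the emerald job, the lavender job, the crimson job, the magenta job, the ruby job, the ivory job — 7 of them.
With 7 mandatory successors out of 10 jobs total, the latest slot for the scarlet job is 10−7 = 3, and it's reachable by doing all non-successors before the scarlet job.

3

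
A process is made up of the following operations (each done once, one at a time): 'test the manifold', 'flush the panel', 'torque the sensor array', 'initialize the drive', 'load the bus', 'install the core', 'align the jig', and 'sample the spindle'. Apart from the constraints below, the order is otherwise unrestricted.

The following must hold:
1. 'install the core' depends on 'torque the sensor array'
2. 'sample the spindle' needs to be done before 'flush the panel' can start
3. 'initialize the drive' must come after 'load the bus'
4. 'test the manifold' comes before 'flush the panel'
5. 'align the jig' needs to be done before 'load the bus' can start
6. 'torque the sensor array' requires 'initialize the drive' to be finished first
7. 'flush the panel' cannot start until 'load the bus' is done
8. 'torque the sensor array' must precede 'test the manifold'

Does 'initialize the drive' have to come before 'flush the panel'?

Yes

Chaining the stated constraints: 'initialize the drive' → 'torque the sensor array' → 'test the manifold' → 'flush the panel'.
That forces 'initialize the drive' before 'flush the panel' in every valid schedule.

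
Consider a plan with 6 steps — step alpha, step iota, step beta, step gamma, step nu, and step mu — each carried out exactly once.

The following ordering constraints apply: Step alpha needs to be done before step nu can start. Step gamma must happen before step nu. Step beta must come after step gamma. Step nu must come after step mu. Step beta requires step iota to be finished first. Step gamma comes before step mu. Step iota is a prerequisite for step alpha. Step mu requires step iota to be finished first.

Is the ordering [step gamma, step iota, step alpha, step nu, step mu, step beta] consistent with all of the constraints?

No

In the proposed order, step nu appears before step mu.
But one of the constraints requires step mu before step nu, so this ordering violates it.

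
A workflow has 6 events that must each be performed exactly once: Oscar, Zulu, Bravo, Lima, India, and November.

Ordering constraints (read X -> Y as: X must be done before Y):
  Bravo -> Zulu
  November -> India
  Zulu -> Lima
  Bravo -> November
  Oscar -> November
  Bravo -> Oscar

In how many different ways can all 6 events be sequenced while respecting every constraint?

Bravo is the only event with nothing required before it, so every ordering starts there.
Systematically extending each partial ordering one event at a time and counting, there are 10 complete orderings.

10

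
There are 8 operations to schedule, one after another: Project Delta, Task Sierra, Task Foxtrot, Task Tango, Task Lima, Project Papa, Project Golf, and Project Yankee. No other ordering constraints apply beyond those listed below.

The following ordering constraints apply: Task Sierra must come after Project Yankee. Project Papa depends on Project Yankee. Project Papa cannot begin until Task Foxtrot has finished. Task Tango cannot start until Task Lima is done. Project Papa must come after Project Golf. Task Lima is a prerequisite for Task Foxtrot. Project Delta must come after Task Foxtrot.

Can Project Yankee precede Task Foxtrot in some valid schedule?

Yes

The constraints leave Project Yankee and Task Foxtrot unordered relative to each other; nothing requires Task Foxtrot earlier.
So a valid ordering placing Project Yankee earlier than Task Foxtrot exists.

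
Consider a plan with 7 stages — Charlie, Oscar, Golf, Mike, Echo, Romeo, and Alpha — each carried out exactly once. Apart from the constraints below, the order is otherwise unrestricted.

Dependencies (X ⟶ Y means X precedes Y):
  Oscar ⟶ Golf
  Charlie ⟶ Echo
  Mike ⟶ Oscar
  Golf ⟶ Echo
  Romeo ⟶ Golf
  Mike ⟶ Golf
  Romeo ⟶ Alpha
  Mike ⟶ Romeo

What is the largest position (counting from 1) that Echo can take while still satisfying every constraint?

No constraint forces any stage after Echo, so it can be placed last, in position 7.

7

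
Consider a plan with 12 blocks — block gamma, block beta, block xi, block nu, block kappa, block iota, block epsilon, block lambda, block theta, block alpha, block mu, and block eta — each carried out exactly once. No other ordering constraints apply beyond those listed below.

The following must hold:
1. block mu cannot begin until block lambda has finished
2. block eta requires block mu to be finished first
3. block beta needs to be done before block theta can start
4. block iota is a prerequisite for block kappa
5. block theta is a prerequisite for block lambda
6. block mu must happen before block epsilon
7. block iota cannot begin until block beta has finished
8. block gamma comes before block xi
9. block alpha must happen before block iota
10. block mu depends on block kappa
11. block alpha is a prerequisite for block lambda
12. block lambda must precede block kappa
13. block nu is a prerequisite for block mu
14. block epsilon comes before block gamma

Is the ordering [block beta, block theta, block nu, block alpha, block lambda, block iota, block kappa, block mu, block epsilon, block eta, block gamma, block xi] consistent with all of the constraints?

Every stated constraint is respected: block beta sits at position 1, ahead of block iota at position 6, and each of the other listed pairs likewise has the predecessor earlier in the sequence.

Yes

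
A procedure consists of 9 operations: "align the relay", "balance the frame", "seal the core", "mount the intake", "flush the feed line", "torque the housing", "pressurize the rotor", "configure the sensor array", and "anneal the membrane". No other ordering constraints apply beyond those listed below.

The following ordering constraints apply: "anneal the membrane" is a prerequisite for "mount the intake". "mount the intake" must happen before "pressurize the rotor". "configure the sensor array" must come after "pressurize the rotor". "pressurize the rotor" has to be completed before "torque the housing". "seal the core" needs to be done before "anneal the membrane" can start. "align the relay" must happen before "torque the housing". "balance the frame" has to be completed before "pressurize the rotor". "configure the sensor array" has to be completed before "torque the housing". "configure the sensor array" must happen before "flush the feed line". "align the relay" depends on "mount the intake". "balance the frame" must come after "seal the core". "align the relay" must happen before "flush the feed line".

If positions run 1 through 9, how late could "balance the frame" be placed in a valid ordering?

The operations that are forced after "balance the frame", directly or by a chain of constraints, are "flush the feed line", "torque the housing", "pressurize the rotor", "configure the sensor array". That's 4 operations.
So at least 4 operations follow "balance the frame", putting "balance the frame" no later than position 5. That position is achievable by scheduling everything else first.

5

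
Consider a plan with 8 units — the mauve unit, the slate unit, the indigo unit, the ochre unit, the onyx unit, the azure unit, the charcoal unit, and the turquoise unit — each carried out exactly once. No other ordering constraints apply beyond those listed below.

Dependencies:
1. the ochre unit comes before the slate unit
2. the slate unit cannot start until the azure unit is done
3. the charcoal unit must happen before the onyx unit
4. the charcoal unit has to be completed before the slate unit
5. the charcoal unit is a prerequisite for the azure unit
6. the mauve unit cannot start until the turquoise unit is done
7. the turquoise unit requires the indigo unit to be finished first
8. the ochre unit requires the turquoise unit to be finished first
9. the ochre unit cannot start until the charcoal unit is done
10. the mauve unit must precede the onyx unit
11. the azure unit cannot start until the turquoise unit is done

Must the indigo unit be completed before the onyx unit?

Yes

Chaining the stated constraints: the indigo unit → the turquoise unit → the mauve unit → the onyx unit.
Hence the indigo unit necessarily comes before the onyx unit.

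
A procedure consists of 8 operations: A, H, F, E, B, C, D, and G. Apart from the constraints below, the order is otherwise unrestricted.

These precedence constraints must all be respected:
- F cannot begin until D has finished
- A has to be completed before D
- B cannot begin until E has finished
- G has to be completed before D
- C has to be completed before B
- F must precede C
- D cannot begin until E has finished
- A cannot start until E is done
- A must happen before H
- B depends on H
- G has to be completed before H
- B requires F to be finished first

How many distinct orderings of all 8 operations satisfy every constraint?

12

The operations with no prerequisites are E, G; any of them can be placed first.
Systematically extending each partial ordering one operation at a time and counting, there are 12 complete orderings.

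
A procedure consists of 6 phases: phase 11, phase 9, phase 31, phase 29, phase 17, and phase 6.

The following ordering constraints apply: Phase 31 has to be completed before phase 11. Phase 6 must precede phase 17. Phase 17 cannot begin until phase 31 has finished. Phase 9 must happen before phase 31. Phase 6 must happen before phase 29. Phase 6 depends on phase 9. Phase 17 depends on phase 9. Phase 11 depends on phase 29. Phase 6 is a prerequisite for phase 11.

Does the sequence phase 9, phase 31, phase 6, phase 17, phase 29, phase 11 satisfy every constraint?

Yes

Going through the constraints one by one, each required predecessor appears earlier in the sequence than its dependent — e.g. phase 31 (position 2) is before phase 11 (position 6), as required.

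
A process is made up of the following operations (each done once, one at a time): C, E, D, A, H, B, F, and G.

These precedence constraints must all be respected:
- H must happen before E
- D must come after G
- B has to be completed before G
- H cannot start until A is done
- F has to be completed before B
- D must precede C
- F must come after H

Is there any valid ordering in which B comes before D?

Yes

Every valid ordering already has B before D (the constraints require it), so in particular at least one does.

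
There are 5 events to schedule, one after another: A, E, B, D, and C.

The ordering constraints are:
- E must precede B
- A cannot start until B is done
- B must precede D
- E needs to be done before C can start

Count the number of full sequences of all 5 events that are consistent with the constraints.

8

E is the only event with nothing required before it, so every ordering starts there.
Systematically extending each partial ordering one event at a time and counting, there are 8 complete orderings.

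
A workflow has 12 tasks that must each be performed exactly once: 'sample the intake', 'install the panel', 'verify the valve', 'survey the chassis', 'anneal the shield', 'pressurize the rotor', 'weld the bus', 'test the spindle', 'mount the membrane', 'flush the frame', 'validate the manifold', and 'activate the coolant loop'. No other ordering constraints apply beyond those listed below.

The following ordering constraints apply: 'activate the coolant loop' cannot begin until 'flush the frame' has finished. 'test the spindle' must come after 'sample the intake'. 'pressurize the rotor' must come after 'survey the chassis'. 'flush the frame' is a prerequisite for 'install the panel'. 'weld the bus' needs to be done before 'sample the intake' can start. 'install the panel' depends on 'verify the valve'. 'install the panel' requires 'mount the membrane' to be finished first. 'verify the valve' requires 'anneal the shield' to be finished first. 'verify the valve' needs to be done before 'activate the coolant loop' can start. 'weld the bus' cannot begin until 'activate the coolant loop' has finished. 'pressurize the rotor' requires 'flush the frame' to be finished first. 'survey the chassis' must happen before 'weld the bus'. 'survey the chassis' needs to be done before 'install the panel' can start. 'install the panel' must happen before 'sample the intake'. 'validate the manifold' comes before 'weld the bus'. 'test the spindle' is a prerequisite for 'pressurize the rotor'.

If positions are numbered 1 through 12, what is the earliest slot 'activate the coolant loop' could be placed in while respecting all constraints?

The tasks that are forced before 'activate the coolant loop', directly or transitively, are 'verify the valve', 'anneal the shield', 'flush the frame'. That's 3 tasks.
So at minimum 3 tasks come before 'activate the coolant loop', putting 'activate the coolant loop' no earlier than position 4. That position is achievable by scheduling exactly those predecessors first.

4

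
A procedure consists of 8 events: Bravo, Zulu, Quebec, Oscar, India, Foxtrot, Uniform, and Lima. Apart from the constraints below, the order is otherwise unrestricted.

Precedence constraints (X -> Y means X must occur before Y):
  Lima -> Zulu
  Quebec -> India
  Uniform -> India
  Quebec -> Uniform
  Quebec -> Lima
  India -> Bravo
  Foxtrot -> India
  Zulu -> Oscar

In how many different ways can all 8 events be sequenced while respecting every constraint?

90

The events with no prerequisites are Quebec, Foxtrot; any of them can be placed first.
Systematically extending each partial ordering one event at a time and counting, there are 90 complete orderings.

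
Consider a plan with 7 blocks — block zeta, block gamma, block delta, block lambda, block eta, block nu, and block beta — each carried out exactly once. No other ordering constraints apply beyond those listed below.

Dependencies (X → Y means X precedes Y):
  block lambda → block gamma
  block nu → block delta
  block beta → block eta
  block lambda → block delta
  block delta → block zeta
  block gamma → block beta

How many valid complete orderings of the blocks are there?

30

2 blocks have no prerequisites (block lambda, block nu), so any of them could come first.
Systematically extending each partial ordering one block at a time and counting, there are 30 complete orderings.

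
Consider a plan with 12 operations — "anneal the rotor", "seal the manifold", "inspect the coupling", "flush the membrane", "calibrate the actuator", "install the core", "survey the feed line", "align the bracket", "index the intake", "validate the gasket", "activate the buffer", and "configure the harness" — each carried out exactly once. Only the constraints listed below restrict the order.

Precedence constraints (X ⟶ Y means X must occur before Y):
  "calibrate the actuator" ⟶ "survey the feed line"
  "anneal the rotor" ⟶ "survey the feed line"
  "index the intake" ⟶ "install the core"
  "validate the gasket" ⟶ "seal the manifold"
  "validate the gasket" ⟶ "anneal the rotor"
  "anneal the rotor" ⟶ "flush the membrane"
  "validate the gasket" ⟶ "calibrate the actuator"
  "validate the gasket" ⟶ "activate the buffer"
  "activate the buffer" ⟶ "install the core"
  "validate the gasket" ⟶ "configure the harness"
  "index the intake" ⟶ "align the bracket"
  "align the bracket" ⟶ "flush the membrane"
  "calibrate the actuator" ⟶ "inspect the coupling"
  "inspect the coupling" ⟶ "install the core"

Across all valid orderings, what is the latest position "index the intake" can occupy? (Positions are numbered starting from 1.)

The operations that are forced after "index the intake", directly or by a chain of constraints, are "flush the membrane", "install the core", "align the bracket". That's 3 operations.
With 3 mandatory successors out of 12 operations total, the latest slot for "index the intake" is 12−3 = 9, and it's reachable by doing all non-successors before "index the intake".

9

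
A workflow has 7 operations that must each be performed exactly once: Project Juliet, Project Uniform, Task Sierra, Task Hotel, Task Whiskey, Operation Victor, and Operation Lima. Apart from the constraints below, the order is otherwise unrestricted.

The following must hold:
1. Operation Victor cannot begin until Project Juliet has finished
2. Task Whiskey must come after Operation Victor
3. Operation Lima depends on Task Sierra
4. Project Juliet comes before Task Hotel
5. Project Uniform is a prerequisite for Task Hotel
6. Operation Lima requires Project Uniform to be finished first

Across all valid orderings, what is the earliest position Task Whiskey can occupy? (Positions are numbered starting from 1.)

3

Working backwards through the constraints from Task Whiskey, its full set of required predecessors is Project Juliet, Operation Victor — 2 of them.
With 2 mandatory predecessors, the earliest Task Whiskey can sit is position 2+1 = 3, and placing just those 2 first achieves it.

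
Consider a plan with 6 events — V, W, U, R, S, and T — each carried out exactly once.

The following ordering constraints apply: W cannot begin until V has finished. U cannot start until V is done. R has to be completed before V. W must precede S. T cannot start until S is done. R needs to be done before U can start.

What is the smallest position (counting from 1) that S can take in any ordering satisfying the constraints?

Every event that must precede S has to come before it. Tracing all chains that end at S, those events are: V, W, R — 3 in total.
So at minimum 3 events come before S, putting S no earlier than position 4. That position is achievable by scheduling exactly those predecessors first.

4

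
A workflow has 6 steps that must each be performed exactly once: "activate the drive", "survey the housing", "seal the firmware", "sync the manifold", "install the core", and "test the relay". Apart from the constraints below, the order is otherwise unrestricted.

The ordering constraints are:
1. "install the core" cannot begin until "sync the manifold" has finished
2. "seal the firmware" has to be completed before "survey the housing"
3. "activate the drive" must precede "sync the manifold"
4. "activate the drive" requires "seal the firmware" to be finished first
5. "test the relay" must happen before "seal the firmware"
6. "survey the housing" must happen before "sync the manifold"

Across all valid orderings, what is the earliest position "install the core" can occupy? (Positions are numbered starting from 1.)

6

Working backwards through the constraints from "install the core", its full set of required predecessors is "activate the drive", "survey the housing", "seal the firmware", "sync the manifold", "test the relay" — 5 of them.
So at minimum 5 steps come before "install the core", putting "install the core" no earlier than position 6. That position is achievable by scheduling exactly those predecessors first.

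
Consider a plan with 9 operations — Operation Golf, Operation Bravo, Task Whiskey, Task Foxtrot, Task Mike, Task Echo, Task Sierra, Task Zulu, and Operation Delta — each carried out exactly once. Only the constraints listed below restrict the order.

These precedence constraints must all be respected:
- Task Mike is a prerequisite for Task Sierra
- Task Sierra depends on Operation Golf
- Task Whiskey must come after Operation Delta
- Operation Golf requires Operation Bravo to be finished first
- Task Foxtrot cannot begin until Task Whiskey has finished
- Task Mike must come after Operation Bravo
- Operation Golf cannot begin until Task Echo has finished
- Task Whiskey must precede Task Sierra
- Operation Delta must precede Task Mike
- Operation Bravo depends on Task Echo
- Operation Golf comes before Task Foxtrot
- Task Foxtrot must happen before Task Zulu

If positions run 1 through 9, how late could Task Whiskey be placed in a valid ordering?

6

The operations that are forced after Task Whiskey, directly or by a chain of constraints, are Task Foxtrot, Task Sierra, Task Zulu. That's 3 operations.
So at least 3 operations follow Task Whiskey, putting Task Whiskey no later than position 6. That position is achievable by scheduling everything else first.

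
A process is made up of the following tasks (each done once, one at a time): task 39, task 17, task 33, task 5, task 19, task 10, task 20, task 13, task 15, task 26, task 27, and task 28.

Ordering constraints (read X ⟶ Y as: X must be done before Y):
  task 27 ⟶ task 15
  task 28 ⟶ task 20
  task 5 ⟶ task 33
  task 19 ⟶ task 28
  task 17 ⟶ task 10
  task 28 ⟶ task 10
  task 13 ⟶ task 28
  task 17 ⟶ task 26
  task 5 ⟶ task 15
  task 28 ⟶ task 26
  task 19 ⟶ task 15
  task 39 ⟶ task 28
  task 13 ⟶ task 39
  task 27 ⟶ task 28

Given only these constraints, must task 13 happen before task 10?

Yes

Chaining the stated constraints: task 13 → task 28 → task 10.
Hence task 13 necessarily comes before task 10.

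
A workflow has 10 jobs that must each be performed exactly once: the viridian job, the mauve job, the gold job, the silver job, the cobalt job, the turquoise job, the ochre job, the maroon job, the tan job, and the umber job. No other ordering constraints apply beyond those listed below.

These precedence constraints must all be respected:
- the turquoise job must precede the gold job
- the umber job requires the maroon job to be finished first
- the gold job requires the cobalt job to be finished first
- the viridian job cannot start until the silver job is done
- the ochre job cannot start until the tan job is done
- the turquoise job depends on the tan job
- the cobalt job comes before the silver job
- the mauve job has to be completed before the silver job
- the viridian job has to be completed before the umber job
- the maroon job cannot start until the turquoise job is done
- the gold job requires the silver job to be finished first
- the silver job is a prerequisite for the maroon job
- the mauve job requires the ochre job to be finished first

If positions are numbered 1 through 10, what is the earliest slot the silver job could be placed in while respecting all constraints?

The jobs that are forced before the silver job, directly or transitively, are the mauve job, the cobalt job, the ochre job, the tan job. That's 4 jobs.
So at minimum 4 jobs come before the silver job, putting the silver job no earlier than position 5. That position is achievable by scheduling exactly those predecessors first.

5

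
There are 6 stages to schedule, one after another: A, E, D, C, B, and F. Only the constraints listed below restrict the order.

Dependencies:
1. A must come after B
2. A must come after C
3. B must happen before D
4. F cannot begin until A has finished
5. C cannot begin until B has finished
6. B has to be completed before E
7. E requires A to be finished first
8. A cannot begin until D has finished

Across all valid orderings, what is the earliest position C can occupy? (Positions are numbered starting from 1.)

2

Working backwards through the constraints from C, its only required predecessor is B.
With 1 mandatory predecessor, the earliest C can sit is position 1+1 = 2, and placing just that one first achieves it.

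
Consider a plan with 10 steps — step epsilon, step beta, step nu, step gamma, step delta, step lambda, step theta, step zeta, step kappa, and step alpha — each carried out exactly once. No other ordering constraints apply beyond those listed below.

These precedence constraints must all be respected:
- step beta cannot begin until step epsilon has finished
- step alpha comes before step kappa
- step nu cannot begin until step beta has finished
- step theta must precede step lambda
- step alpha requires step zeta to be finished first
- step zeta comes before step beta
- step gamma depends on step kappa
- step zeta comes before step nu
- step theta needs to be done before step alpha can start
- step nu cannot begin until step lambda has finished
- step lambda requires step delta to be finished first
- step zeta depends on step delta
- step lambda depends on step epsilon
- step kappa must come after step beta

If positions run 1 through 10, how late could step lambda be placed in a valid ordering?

9

The only step forced after step lambda (directly or by a chain) is step nu.
With 1 mandatory successor out of 10 steps total, the latest slot for step lambda is 10−1 = 9, and it's reachable by doing all non-successors before step lambda.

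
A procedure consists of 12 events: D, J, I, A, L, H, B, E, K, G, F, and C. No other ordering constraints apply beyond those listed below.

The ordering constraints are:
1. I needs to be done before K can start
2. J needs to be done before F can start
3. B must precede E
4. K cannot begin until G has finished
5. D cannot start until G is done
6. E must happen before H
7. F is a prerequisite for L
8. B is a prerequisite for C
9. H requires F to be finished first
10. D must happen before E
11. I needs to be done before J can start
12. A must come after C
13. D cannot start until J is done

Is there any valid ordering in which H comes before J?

No

Following J → F → H, J must precede H in every valid ordering.
So no valid ordering can have H before J.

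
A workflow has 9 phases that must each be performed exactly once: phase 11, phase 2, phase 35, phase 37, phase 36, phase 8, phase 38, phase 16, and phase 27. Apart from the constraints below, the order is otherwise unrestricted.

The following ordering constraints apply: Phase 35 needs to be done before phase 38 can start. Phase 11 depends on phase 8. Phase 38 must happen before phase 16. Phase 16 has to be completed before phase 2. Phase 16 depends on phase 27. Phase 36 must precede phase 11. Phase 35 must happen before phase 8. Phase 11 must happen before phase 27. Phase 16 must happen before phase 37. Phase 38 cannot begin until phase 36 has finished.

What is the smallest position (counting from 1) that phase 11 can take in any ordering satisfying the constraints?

Working backwards through the constraints from phase 11, its full set of required predecessors is phase 35, phase 36, phase 8 — 3 of them.
With 3 mandatory predecessors, the earliest phase 11 can sit is position 3+1 = 4, and placing just those 3 first achieves it.

4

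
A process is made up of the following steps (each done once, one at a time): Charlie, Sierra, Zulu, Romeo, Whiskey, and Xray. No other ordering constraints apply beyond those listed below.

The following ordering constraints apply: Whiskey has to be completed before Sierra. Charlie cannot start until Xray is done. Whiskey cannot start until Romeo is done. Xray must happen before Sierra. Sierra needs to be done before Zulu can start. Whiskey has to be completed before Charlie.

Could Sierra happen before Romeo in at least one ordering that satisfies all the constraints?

No

There is a dependency chain Romeo → Whiskey → Sierra, so Sierra always comes after Romeo.
Hence Sierra can never be scheduled before Romeo.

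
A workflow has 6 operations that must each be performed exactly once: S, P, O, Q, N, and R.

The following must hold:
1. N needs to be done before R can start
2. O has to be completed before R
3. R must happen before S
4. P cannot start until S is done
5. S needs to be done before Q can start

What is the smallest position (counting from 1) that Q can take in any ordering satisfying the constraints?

5

Every operation that must precede Q has to come before it. Tracing all chains that end at Q, those operations are: S, O, N, R — 4 in total.
So at minimum 4 operations come before Q, putting Q no earlier than position 5. That position is achievable by scheduling exactly those predecessors first.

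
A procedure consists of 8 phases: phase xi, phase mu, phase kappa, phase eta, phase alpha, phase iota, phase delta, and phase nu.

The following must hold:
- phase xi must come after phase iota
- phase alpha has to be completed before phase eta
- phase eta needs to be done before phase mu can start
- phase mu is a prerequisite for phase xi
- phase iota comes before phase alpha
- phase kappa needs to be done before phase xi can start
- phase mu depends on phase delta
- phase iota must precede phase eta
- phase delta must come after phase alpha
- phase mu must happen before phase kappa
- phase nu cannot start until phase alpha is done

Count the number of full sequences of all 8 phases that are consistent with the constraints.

Phase iota is the only phase with nothing required before it, so every ordering starts there.
Systematically extending each partial ordering one phase at a time and counting, there are 12 complete orderings.

12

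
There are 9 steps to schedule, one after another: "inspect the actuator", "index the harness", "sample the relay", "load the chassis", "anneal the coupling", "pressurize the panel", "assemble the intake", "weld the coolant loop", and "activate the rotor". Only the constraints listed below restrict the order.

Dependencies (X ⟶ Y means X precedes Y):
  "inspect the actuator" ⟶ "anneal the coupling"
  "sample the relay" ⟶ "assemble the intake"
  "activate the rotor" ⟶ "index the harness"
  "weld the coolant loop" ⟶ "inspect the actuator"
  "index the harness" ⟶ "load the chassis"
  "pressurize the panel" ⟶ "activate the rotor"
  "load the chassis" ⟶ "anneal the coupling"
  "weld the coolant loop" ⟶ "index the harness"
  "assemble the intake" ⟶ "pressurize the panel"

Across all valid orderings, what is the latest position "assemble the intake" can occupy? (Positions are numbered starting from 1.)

Following every chain forward from "assemble the intake", the steps that must come later are "index the harness", "load the chassis", "anneal the coupling", "pressurize the panel", "activate the rotor" — 5 of them.
With 5 mandatory successors out of 9 steps total, the latest slot for "assemble the intake" is 9−5 = 4, and it's reachable by doing all non-successors before "assemble the intake".

4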